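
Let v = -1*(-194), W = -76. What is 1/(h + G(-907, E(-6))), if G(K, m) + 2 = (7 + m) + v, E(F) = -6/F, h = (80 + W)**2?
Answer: 1/216 ≈ 0.0046296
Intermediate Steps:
h = 16 (h = (80 - 76)**2 = 4**2 = 16)
v = 194
G(K, m) = 199 + m (G(K, m) = -2 + ((7 + m) + 194) = -2 + (201 + m) = 199 + m)
1/(h + G(-907, E(-6))) = 1/(16 + (199 - 6/(-6))) = 1/(16 + (199 - 6*(-1/6))) = 1/(16 + (199 + 1)) = 1/(16 + 200) = 1/216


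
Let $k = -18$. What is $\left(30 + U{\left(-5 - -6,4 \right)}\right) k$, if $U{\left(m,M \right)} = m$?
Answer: $-558$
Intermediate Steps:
$\left(30 + U{\left(-5 - -6,4 \right)}\right) k = \left(30 - -1\right) \left(-18\right) = \left(30 + \left(-5 + 6\right)\right) \left(-18\right) = \left(30 + 1\right) \left(-18\right) = 31 \left(-18\right) = -558$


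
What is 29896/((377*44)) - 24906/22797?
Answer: 22366532/31513053 ≈ 0.70975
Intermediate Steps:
29896/((377*44)) - 24906/22797 = 29896/16588 - 24906*1/22797 = 29896*(1/16588) - 8302/7599 = 7474/4147 - 8302/7599 = 22366532/31513053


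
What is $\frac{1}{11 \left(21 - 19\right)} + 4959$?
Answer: $\frac{109099}{22} \approx 4959.0$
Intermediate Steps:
$\frac{1}{11 \left(21 - 19\right)} + 4959 = \frac{1}{11 \cdot 2} + 4959 = \frac{1}{22} + 4959 = \frac{109099}{22}$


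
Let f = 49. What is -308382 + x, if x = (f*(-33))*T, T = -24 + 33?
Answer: -322935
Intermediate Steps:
T = 9
x = -14553 (x = (49*(-33))*9 = -1617*9 = -14553)
-308382 + x = -308382 - 14553 = -322935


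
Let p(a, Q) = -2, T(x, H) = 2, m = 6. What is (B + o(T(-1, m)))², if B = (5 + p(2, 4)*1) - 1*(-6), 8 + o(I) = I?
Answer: 9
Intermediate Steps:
o(I) = -8 + I
B = 9 (B = (5 - 2*1) - 1*(-6) = (5 - 2) + 6 = 3 + 6 = 9)
(B + o(T(-1, m)))² = (9 + (-8 + 2))² = (9 - 6)² = 3² = 9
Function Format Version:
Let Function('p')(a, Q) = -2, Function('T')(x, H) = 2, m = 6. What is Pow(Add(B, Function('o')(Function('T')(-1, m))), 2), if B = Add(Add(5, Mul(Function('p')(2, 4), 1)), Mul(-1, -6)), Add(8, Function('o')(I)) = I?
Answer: 9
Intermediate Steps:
Function('o')(I) = Add(-8, I)
B = 9 (B = Add(Add(5, Mul(-2, 1)), Mul(-1, -6)) = Add(Add(5, -2), 6) = Add(3, 6) = 9)
Pow(Add(B, Function('o')(Function('T')(-1, m))), 2) = Pow(Add(9, Add(-8, 2)), 2) = Pow(Add(9, -6), 2) = Pow(3, 2) = 9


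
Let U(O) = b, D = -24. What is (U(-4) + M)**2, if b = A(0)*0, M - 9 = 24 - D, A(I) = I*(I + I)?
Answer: 3249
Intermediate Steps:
A(I) = 2*I**2 (A(I) = I*(2*I) = 2*I**2)
M = 57 (M = 9 + (24 - 1*(-24)) = 9 + (24 + 24) = 9 + 48 = 57)
b = 0 (b = (2*0**2)*0 = (2*0)*0 = 0*0 = 0)
U(O) = 0
(U(-4) + M)**2 = (0 + 57)**2 = 57**2 = 3249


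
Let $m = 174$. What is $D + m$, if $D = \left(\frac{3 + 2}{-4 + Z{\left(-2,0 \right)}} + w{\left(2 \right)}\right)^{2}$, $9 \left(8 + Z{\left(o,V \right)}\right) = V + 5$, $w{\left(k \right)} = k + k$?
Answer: $\frac{1980655}{10609} \approx 186.7$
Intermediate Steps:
$w{\left(k \right)} = 2 k$
$Z{\left(o,V \right)} = - \frac{67}{9} + \frac{V}{9}$ ($Z{\left(o,V \right)} = -8 + \frac{V + 5}{9} = -8 + \frac{5 + V}{9} = -8 + \left(\frac{5}{9} + \frac{V}{9}\right) = - \frac{67}{9} + \frac{V}{9}$)
$D = \frac{134689}{10609}$ ($D = \left(\frac{3 + 2}{-4 + \left(- \frac{67}{9} + \frac{1}{9} \cdot 0\right)} + 2 \cdot 2\right)^{2} = \left(\frac{5}{-4 + \left(- \frac{67}{9} + 0\right)} + 4\right)^{2} = \left(\frac{5}{-4 - \frac{67}{9}} + 4\right)^{2} = \left(\frac{5}{- \frac{103}{9}} + 4\right)^{2} = \left(5 \left(- \frac{9}{103}\right) + 4\right)^{2} = \left(- \frac{45}{103} + 4\right)^{2} = \left(\frac{367}{103}\right)^{2} = \frac{134689}{10609} \approx 12.696$)
$D + m = \frac{134689}{10609} + 174 = \frac{1980655}{10609}$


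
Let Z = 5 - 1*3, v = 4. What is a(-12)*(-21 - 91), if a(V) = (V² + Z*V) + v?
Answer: -13888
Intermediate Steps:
Z = 2 (Z = 5 - 3 = 2)
a(V) = 4 + V² + 2*V (a(V) = (V² + 2*V) + 4 = 4 + V² + 2*V)
a(-12)*(-21 - 91) = (4 + (-12)² + 2*(-12))*(-21 - 91) = (4 + 144 - 24)*(-112) = 124*(-112) = -13888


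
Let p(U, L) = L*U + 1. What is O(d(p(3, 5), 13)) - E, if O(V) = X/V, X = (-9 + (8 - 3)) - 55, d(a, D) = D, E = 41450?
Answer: -538909/13 ≈ -41455.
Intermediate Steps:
p(U, L) = 1 + L*U
X = -59 (X = (-9 + 5) - 55 = -4 - 55 = -59)
O(V) = -59/V
O(d(p(3, 5), 13)) - E = -59/13 - 1*41450 = -59*1/13 - 41450 = -59/13 - 41450 = -538909/13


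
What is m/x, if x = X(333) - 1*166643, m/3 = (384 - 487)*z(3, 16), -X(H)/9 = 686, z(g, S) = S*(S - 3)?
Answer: 64272/172817 ≈ 0.37191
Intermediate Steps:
z(g, S) = S*(-3 + S)
X(H) = -6174 (X(H) = -9*686 = -6174)
m = -64272 (m = 3*((384 - 487)*(16*(-3 + 16))) = 3*(-1648*13) = 3*(-103*208) = 3*(-21424) = -64272)
x = -172817 (x = -6174 - 1*166643 = -6174 - 166643 = -172817)
m/x = -64272/(-172817) = -64272*(-1/172817) = 64272/172817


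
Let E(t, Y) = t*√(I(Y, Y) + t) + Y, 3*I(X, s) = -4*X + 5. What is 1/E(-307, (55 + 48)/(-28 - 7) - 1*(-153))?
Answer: 137865/43784739533 + 10745*I*√1393035/87569479066 ≈ 3.1487e-6 + 0.00014482*I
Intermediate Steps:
I(X, s) = 5/3 - 4*X/3 (I(X, s) = (-4*X + 5)/3 = (5 - 4*X)/3 = 5/3 - 4*X/3)
E(t, Y) = Y + t*√(5/3 + t - 4*Y/3) (E(t, Y) = t*√((5/3 - 4*Y/3) + t) + Y = t*√(5/3 + t - 4*Y/3) + Y = Y + t*√(5/3 + t - 4*Y/3))
1/E(-307, (55 + 48)/(-28 - 7) - 1*(-153)) = 1/(((55 + 48)/(-28 - 7) - 1*(-153)) + (⅓)*(-307)*√(15 - 12*((55 + 48)/(-28 - 7) - 1*(-153)) + 9*(-307))) = 1/((103/(-35) + 153) + (⅓)*(-307)*√(15 - 12*(103/(-35) + 153) - 2763)) = 1/((103*(-1/35) + 153) + (⅓)*(-307)*√(15 - 12*(103*(-1/35) + 153) - 2763)) = 1/((-103/35 + 153) + (⅓)*(-307)*√(15 - 12*(-103/35 + 153) - 2763)) = 1/(5252/35 + (⅓)*(-307)*√(15 - 12*5252/35 - 2763)) = 1/(5252/35 + (⅓)*(-307)*√(15 - 63024/35 - 2763)) = 1/(5252/35 + (⅓)*(-307)*√(-159204/35)) = 1/(5252/35 + (⅓)*(-307)*(2*I*√1393035/35)) = 1/(5252/35 - 614*I*√1393035/105)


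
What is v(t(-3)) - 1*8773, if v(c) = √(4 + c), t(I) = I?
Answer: -8772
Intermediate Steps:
v(t(-3)) - 1*8773 = √(4 - 3) - 1*8773 = √1 - 8773 = 1 - 8773 = -8772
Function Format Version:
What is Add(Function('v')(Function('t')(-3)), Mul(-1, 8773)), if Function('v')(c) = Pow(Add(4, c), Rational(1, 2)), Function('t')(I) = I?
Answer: -8772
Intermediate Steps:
Add(Function('v')(Function('t')(-3)), Mul(-1, 8773)) = Add(Pow(Add(4, -3), Rational(1, 2)), Mul(-1, 8773)) = Add(Pow(1, Rational(1, 2)), -8773) = Add(1, -8773) = -8772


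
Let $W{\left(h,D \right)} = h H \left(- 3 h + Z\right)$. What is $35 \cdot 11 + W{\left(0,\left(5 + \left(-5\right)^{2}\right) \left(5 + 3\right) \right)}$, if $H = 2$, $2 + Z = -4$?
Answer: $385$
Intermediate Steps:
$Z = -6$ ($Z = -2 - 4 = -6$)
$W{\left(h,D \right)} = 2 h \left(-6 - 3 h\right)$ ($W{\left(h,D \right)} = h 2 \left(- 3 h - 6\right) = 2 h \left(-6 - 3 h\right)$)
$35 \cdot 11 + W{\left(0,\left(5 + \left(-5\right)^{2}\right) \left(5 + 3\right) \right)} = 35 \cdot 11 - 0 \left(2 + 0\right) = 385 - 0 \cdot 2 = 385 + 0 = 385$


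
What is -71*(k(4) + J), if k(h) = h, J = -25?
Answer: 1491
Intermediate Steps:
-71*(k(4) + J) = -71*(4 - 25) = -71*(-21) = 1491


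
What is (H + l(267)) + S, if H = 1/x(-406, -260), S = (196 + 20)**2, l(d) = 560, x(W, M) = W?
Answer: 19169695/406 ≈ 47216.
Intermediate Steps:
S = 46656 (S = 216**2 = 46656)
H = -1/406 (H = 1/(-406) = -1/406 ≈ -0.0024631)
(H + l(267)) + S = (-1/406 + 560) + 46656 = 227359/406 + 46656 = 19169695/406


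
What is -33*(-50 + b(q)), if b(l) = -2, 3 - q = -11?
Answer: 1716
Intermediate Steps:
q = 14 (q = 3 - 1*(-11) = 3 + 11 = 14)
-33*(-50 + b(q)) = -33*(-50 - 2) = -33*(-52) = 1716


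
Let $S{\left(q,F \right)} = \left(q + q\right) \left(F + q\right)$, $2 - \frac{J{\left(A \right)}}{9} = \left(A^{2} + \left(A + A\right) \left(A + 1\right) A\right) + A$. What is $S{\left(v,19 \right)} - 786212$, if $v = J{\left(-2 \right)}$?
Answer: $-773108$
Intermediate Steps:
$J{\left(A \right)} = 18 - 9 A - 9 A^{2} - 18 A^{2} \left(1 + A\right)$ ($J{\left(A \right)} = 18 - 9 \left(\left(A^{2} + \left(A + A\right) \left(A + 1\right) A\right) + A\right) = 18 - 9 \left(\left(A^{2} + 2 A \left(1 + A\right) A\right) + A\right) = 18 - 9 \left(\left(A^{2} + 2 A^{2} \left(1 + A\right)\right) + A\right) = 18 - 9 \left(A + A^{2} + 2 A^{2} \left(1 + A\right)\right) = 18 - \left(9 A + 9 A^{2} + 18 A^{2} \left(1 + A\right)\right) = 18 - 9 A - 9 A^{2} - 18 A^{2} \left(1 + A\right)$)
$v = 72$ ($v = 18 - 27 \left(-2\right)^{2} - 18 \left(-2\right)^{3} - -18 = 18 - 108 - -144 + 18 = 18 - 108 + 144 + 18 = 72$)
$S{\left(q,F \right)} = 2 q \left(F + q\right)$
$S{\left(v,19 \right)} - 786212 = 2 \cdot 72 \left(19 + 72\right) - 786212 = 2 \cdot 72 \cdot 91 - 786212 = 13104 - 786212 = -773108$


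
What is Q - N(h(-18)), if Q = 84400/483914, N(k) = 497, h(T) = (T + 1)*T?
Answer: -120210429/241957 ≈ -496.83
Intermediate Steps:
h(T) = T*(1 + T) (h(T) = (1 + T)*T = T*(1 + T))
Q = 42200/241957 (Q = 84400*(1/483914) = 42200/241957 ≈ 0.17441)
Q - N(h(-18)) = 42200/241957 - 1*497 = 42200/241957 - 497 = -120210429/241957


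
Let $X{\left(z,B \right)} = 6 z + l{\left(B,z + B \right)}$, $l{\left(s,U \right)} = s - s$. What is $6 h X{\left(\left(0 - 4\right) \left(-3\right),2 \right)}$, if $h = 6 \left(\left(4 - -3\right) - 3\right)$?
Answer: $10368$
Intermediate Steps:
$l{\left(s,U \right)} = 0$
$h = 24$ ($h = 6 \left(\left(4 + 3\right) - 3\right) = 6 \left(7 - 3\right) = 6 \cdot 4 = 24$)
$X{\left(z,B \right)} = 6 z$ ($X{\left(z,B \right)} = 6 z + 0 = 6 z$)
$6 h X{\left(\left(0 - 4\right) \left(-3\right),2 \right)} = 6 \cdot 24 \cdot 6 \left(0 - 4\right) \left(-3\right) = 144 \cdot 6 \left(\left(-4\right) \left(-3\right)\right) = 144 \cdot 6 \cdot 12 = 144 \cdot 72 = 10368$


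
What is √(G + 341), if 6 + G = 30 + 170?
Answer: √535 ≈ 23.130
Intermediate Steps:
G = 194 (G = -6 + (30 + 170) = -6 + 200 = 194)
√(G + 341) = √(194 + 341) = √535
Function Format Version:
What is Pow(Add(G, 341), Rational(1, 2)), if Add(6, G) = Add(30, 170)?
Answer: Pow(535, Rational(1, 2)) ≈ 23.130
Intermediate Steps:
G = 194 (G = Add(-6, Add(30, 170)) = Add(-6, 200) = 194)
Pow(Add(G, 341), Rational(1, 2)) = Pow(Add(194, 341), Rational(1, 2)) = Pow(535, Rational(1, 2))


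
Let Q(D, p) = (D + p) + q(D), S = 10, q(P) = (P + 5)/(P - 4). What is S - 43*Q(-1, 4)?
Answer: -423/5 ≈ -84.600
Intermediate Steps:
q(P) = (5 + P)/(-4 + P)
Q(D, p) = D + p + (5 + D)/(-4 + D) (Q(D, p) = (D + p) + (5 + D)/(-4 + D) = D + p + (5 + D)/(-4 + D))
S - 43*Q(-1, 4) = 10 - 43*(5 - 1 + (-4 - 1)*(-1 + 4))/(-4 - 1) = 10 - 43*(5 - 1 - 5*3)/(-5) = 10 - (-43)*(5 - 1 - 15)/5 = 10 - (-43)*(-11)/5 = 10 - 43*11/5 = 10 - 473/5 = -423/5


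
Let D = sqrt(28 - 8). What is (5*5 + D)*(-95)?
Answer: -2375 - 190*sqrt(5) ≈ -2799.9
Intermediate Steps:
D = 2*sqrt(5) (D = sqrt(20) = 2*sqrt(5) ≈ 4.4721)
(5*5 + D)*(-95) = (5*5 + 2*sqrt(5))*(-95) = (25 + 2*sqrt(5))*(-95) = -2375 - 190*sqrt(5)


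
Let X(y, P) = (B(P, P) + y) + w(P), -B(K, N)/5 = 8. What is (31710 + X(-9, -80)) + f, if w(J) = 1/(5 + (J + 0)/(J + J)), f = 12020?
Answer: 480493/11 ≈ 43681.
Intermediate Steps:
B(K, N) = -40 (B(K, N) = -5*8 = -40)
w(J) = 2/11 (w(J) = 1/(5 + J/((2*J))) = 1/(5 + J*(1/(2*J))) = 1/(5 + 1/2) = 1/(11/2) = 2/11)
X(y, P) = -438/11 + y (X(y, P) = (-40 + y) + 2/11 = -438/11 + y)
(31710 + X(-9, -80)) + f = (31710 + (-438/11 - 9)) + 12020 = (31710 - 537/11) + 12020 = 348273/11 + 12020 = 480493/11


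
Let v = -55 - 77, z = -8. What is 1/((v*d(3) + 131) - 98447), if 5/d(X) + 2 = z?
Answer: -1/98250 ≈ -1.0178e-5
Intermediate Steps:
v = -132
d(X) = -1/2 (d(X) = 5/(-2 - 8) = 5/(-10) = 5*(-1/10) = -1/2)
1/((v*d(3) + 131) - 98447) = 1/((-132*(-1/2) + 131) - 98447) = 1/((66 + 131) - 98447) = 1/(197 - 98447) = 1/(-98250) = -1/98250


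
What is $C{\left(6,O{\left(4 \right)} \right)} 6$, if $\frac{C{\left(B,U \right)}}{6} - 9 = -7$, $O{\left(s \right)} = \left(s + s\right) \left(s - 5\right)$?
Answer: $72$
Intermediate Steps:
$O{\left(s \right)} = 2 s \left(-5 + s\right)$
$C{\left(B,U \right)} = 12$ ($C{\left(B,U \right)} = 54 + 6 \left(-7\right) = 54 - 42 = 12$)
$C{\left(6,O{\left(4 \right)} \right)} 6 = 12 \cdot 6 = 72$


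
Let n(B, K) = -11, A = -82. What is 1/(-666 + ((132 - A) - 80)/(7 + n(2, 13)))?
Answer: -2/1399 ≈ -0.0014296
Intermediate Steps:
1/(-666 + ((132 - A) - 80)/(7 + n(2, 13))) = 1/(-666 + ((132 - 1*(-82)) - 80)/(7 - 11)) = 1/(-666 + ((132 + 82) - 80)/(-4)) = 1/(-666 + (214 - 80)*(-1/4)) = 1/(-666 + 134*(-1/4)) = 1/(-666 - 67/2) = 1/(-1399/2) = -2/1399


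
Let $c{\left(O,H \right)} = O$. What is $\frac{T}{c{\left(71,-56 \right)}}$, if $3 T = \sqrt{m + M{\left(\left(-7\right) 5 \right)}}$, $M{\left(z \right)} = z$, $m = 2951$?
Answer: $\frac{18}{71} \approx 0.25352$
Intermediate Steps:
$T = 18$ ($T = \frac{\sqrt{2951 - 35}}{3} = \frac{\sqrt{2916}}{3} = \frac{1}{3} \cdot 54 = 18$)
$\frac{T}{c{\left(71,-56 \right)}} = \frac{18}{71}$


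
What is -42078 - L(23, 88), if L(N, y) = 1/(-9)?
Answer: -378701/9 ≈ -42078.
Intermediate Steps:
L(N, y) = -⅑
-42078 - L(23, 88) = -42078 - 1*(-⅑) = -42078 + ⅑ = -378701/9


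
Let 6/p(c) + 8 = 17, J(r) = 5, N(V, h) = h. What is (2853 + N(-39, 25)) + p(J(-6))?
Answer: 8636/3 ≈ 2878.7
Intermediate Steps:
p(c) = ⅔ (p(c) = 6/(-8 + 17) = 6/9 = 6*(⅑) = ⅔)
(2853 + N(-39, 25)) + p(J(-6)) = (2853 + 25) + ⅔ = 2878 + ⅔ = 8636/3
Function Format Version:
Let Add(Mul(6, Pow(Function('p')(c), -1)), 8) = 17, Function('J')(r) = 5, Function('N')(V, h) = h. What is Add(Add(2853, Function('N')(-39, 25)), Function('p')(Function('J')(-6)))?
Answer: Rational(8636, 3) ≈ 2878.7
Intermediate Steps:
Function('p')(c) = Rational(2, 3) (Function('p')(c) = Mul(6, Pow(Add(-8, 17), -1)) = Mul(6, Pow(9, -1)) = Mul(6, Rational(1, 9)) = Rational(2, 3))
Add(Add(2853, Function('N')(-39, 25)), Function('p')(Function('J')(-6))) = Add(Add(2853, 25), Rational(2, 3)) = Add(2878, Rational(2, 3)) = Rational(8636, 3)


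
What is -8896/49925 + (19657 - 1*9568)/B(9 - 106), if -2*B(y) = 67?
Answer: -1007982682/3344975 ≈ -301.34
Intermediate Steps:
B(y) = -67/2 (B(y) = -½*67 = -67/2)
-8896/49925 + (19657 - 1*9568)/B(9 - 106) = -8896/49925 + (19657 - 1*9568)/(-67/2) = -8896*1/49925 + (19657 - 9568)*(-2/67) = -8896/49925 + 10089*(-2/67) = -8896/49925 - 20178/67 = -1007982682/3344975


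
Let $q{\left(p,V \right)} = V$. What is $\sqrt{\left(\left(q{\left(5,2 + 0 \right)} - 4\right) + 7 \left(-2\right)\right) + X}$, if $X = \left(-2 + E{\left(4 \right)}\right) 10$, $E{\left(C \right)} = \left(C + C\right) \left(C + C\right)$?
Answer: $2 \sqrt{151} \approx 24.576$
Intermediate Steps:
$E{\left(C \right)} = 4 C^{2}$ ($E{\left(C \right)} = 2 C 2 C = 4 C^{2}$)
$X = 620$ ($X = \left(-2 + 4 \cdot 4^{2}\right) 10 = \left(-2 + 4 \cdot 16\right) 10 = \left(-2 + 64\right) 10 = 62 \cdot 10 = 620$)
$\sqrt{\left(\left(q{\left(5,2 + 0 \right)} - 4\right) + 7 \left(-2\right)\right) + X} = \sqrt{\left(\left(\left(2 + 0\right) - 4\right) + 7 \left(-2\right)\right) + 620} = \sqrt{\left(\left(2 - 4\right) - 14\right) + 620} = \sqrt{\left(-2 - 14\right) + 620} = \sqrt{-16 + 620} = \sqrt{604} = 2 \sqrt{151}$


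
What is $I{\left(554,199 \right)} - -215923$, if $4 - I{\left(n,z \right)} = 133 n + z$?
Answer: $142046$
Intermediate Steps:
$I{\left(n,z \right)} = 4 - z - 133 n$ ($I{\left(n,z \right)} = 4 - \left(133 n + z\right) = 4 - \left(z + 133 n\right) = 4 - z - 133 n$)
$I{\left(554,199 \right)} - -215923 = \left(4 - 199 - 73682\right) - -215923 = \left(4 - 199 - 73682\right) + 215923 = -73877 + 215923 = 142046$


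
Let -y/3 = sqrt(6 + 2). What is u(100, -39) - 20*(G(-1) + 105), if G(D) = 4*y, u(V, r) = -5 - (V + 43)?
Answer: -2248 + 480*sqrt(2) ≈ -1569.2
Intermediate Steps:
y = -6*sqrt(2) (y = -3*sqrt(6 + 2) = -6*sqrt(2) ≈ -8.4853)
u(V, r) = -48 - V (u(V, r) = -5 - (43 + V) = -5 + (-43 - V) = -48 - V)
G(D) = -24*sqrt(2) (G(D) = 4*(-6*sqrt(2)) = -24*sqrt(2))
u(100, -39) - 20*(G(-1) + 105) = (-48 - 1*100) - 20*(-24*sqrt(2) + 105) = (-48 - 100) - 20*(105 - 24*sqrt(2)) = -148 + (-2100 + 480*sqrt(2)) = -2248 + 480*sqrt(2)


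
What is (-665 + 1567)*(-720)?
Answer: -649440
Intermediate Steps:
(-665 + 1567)*(-720) = 902*(-720) = -649440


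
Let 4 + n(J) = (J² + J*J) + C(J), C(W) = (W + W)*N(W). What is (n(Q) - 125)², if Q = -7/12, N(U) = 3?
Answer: 90079081/5184 ≈ 17376.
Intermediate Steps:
Q = -7/12 (Q = -7*1/12 = -7/12 ≈ -0.58333)
C(W) = 6*W (C(W) = (W + W)*3 = (2*W)*3 = 6*W)
n(J) = -4 + 2*J² + 6*J (n(J) = -4 + ((J² + J*J) + 6*J) = -4 + ((J² + J²) + 6*J) = -4 + (2*J² + 6*J) = -4 + 2*J² + 6*J)
(n(Q) - 125)² = ((-4 + 2*(-7/12)² + 6*(-7/12)) - 125)² = ((-4 + 2*(49/144) - 7/2) - 125)² = ((-4 + 49/72 - 7/2) - 125)² = (-491/72 - 125)² = (-9491/72)² = 90079081/5184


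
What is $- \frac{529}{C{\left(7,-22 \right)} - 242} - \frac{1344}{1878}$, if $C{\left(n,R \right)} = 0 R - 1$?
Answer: $\frac{111145}{76059} \approx 1.4613$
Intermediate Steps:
$C{\left(n,R \right)} = -1$ ($C{\left(n,R \right)} = 0 - 1 = -1$)
$- \frac{529}{C{\left(7,-22 \right)} - 242} - \frac{1344}{1878} = - \frac{529}{-1 - 242} - \frac{1344}{1878} = - \frac{529}{-243} - \frac{224}{313} = \left(-529\right) \left(- \frac{1}{243}\right) - \frac{224}{313} = \frac{529}{243} - \frac{224}{313} = \frac{111145}{76059}$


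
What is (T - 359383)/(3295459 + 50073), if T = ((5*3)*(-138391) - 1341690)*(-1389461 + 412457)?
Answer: 3338964545837/3345532 ≈ 9.9804e+5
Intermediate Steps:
T = 3338964905220 (T = (15*(-138391) - 1341690)*(-977004) = (-2075865 - 1341690)*(-977004) = -3417555*(-977004) = 3338964905220)
(T - 359383)/(3295459 + 50073) = (3338964905220 - 359383)/(3295459 + 50073) = 3338964545837/3345532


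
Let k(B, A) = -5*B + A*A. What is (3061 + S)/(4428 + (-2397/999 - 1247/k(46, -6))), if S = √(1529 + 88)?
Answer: 197746722/286317901 + 452214*√33/286317901 ≈ 0.69973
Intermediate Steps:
k(B, A) = A² - 5*B (k(B, A) = -5*B + A² = A² - 5*B)
S = 7*√33 (S = √1617 = 7*√33 ≈ 40.212)
(3061 + S)/(4428 + (-2397/999 - 1247/k(46, -6))) = (3061 + 7*√33)/(4428 + (-2397/999 - 1247/((-6)² - 5*46))) = (3061 + 7*√33)/(4428 + (-2397*1/999 - 1247/(36 - 230))) = (3061 + 7*√33)/(4428 + (-799/333 - 1247/(-194))) = (3061 + 7*√33)/(4428 + (-799/333 - 1247*(-1/194))) = (3061 + 7*√33)/(4428 + (-799/333 + 1247/194)) = (3061 + 7*√33)/(4428 + 260245/64602) = (3061 + 7*√33)/(286317901/64602) = (3061 + 7*√33)*(64602/286317901) = 197746722/286317901 + 452214*√33/286317901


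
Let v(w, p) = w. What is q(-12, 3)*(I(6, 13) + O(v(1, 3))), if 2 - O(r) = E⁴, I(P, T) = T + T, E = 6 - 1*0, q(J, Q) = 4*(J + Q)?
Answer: 45648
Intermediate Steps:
q(J, Q) = 4*J + 4*Q
E = 6 (E = 6 + 0 = 6)
I(P, T) = 2*T
O(r) = -1294 (O(r) = 2 - 1*6⁴ = 2 - 1*1296 = 2 - 1296 = -1294)
q(-12, 3)*(I(6, 13) + O(v(1, 3))) = (4*(-12) + 4*3)*(2*13 - 1294) = (-48 + 12)*(26 - 1294) = -36*(-1268) = 45648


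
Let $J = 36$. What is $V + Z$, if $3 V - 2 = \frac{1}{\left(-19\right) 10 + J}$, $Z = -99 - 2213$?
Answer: $- \frac{1067837}{462} \approx -2311.3$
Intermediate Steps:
$Z = -2312$
$V = \frac{307}{462}$ ($V = \frac{2}{3} + \frac{1}{3 \left(\left(-19\right) 10 + 36\right)} = \frac{2}{3} + \frac{1}{3 \left(-190 + 36\right)} = \frac{2}{3} + \frac{1}{3 \left(-154\right)} = \frac{2}{3} + \frac{1}{3} \left(- \frac{1}{154}\right) = \frac{2}{3} - \frac{1}{462} = \frac{307}{462} \approx 0.6645$)
$V + Z = \frac{307}{462} - 2312 = - \frac{1067837}{462}$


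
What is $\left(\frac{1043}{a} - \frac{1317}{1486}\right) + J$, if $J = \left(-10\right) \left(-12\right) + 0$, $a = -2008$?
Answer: $\frac{176936063}{1491944} \approx 118.59$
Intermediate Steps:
$J = 120$ ($J = 120 + 0 = 120$)
$\left(\frac{1043}{a} - \frac{1317}{1486}\right) + J = \left(\frac{1043}{-2008} - \frac{1317}{1486}\right) + 120 = \left(1043 \left(- \frac{1}{2008}\right) - \frac{1317}{1486}\right) + 120 = \left(- \frac{1043}{2008} - \frac{1317}{1486}\right) + 120 = - \frac{2097217}{1491944} + 120 = \frac{176936063}{1491944}$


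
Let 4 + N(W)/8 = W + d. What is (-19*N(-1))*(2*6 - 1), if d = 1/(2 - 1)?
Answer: 6688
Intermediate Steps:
d = 1 (d = 1/1 = 1)
N(W) = -24 + 8*W (N(W) = -32 + 8*(W + 1) = -32 + 8*(1 + W) = -32 + (8 + 8*W) = -24 + 8*W)
(-19*N(-1))*(2*6 - 1) = (-19*(-24 + 8*(-1)))*(2*6 - 1) = (-19*(-24 - 8))*(12 - 1) = -19*(-32)*11 = 608*11 = 6688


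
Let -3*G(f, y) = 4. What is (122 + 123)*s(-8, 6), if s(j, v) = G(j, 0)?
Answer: -980/3 ≈ -326.67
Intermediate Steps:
G(f, y) = -4/3 (G(f, y) = -⅓*4 = -4/3)
s(j, v) = -4/3
(122 + 123)*s(-8, 6) = (122 + 123)*(-4/3) = 245*(-4/3) = -980/3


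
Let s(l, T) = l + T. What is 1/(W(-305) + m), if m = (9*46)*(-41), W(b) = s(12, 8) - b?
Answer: -1/16649 ≈ -6.0064e-5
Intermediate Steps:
s(l, T) = T + l
W(b) = 20 - b (W(b) = (8 + 12) - b = 20 - b)
m = -16974 (m = 414*(-41) = -16974)
1/(W(-305) + m) = 1/((20 - 1*(-305)) - 16974) = 1/((20 + 305) - 16974) = 1/(325 - 16974) = 1/(-16649) = -1/16649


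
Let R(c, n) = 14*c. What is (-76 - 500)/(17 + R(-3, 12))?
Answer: 576/25 ≈ 23.040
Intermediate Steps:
(-76 - 500)/(17 + R(-3, 12)) = (-76 - 500)/(17 + 14*(-3)) = -576/(17 - 42) = -576/(-25) = -576*(-1/25) = 576/25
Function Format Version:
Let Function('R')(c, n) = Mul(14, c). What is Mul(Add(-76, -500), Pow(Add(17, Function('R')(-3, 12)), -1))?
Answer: Rational(576, 25) ≈ 23.040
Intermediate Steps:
Mul(Add(-76, -500), Pow(Add(17, Function('R')(-3, 12)), -1)) = Mul(Add(-76, -500), Pow(Add(17, Mul(14, -3)), -1)) = Mul(-576, Pow(Add(17, -42), -1)) = Mul(-576, Pow(-25, -1)) = Mul(-576, Rational(-1, 25)) = Rational(576, 25)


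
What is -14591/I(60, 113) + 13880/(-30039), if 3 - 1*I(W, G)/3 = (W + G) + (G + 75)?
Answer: 141130643/10753962 ≈ 13.124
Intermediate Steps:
I(W, G) = -216 - 6*G - 3*W (I(W, G) = 9 - 3*((W + G) + (G + 75)) = 9 - 3*((G + W) + (75 + G)) = 9 - 3*(75 + W + 2*G) = 9 + (-225 - 6*G - 3*W) = -216 - 6*G - 3*W)
-14591/I(60, 113) + 13880/(-30039) = -14591/(-216 - 6*113 - 3*60) + 13880/(-30039) = -14591/(-216 - 678 - 180) + 13880*(-1/30039) = -14591/(-1074) - 13880/30039 = -14591*(-1/1074) - 13880/30039 = 14591/1074 - 13880/30039 = 141130643/10753962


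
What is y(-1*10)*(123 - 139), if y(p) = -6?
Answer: 96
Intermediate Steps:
y(-1*10)*(123 - 139) = -6*(123 - 139) = -6*(-16) = 96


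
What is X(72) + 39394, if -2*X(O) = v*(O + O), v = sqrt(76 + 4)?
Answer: 39394 - 288*sqrt(5) ≈ 38750.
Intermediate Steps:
v = 4*sqrt(5) (v = sqrt(80) = 4*sqrt(5) ≈ 8.9443)
X(O) = -4*O*sqrt(5) (X(O) = -4*sqrt(5)*(O + O)/2 = -4*sqrt(5)*2*O/2 = -4*O*sqrt(5))
X(72) + 39394 = -4*72*sqrt(5) + 39394 = -288*sqrt(5) + 39394 = 39394 - 288*sqrt(5)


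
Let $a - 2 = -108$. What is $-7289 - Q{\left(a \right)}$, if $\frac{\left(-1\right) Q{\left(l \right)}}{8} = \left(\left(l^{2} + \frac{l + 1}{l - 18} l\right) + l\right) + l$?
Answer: $\frac{2485733}{31} \approx 80185.0$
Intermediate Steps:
$a = -106$ ($a = 2 - 108 = -106$)
$Q{\left(l \right)} = - 16 l - 8 l^{2} - \frac{8 l \left(1 + l\right)}{-18 + l}$ ($Q{\left(l \right)} = - 8 \left(\left(\left(l^{2} + \frac{l + 1}{l - 18} l\right) + l\right) + l\right) = - 8 \left(\left(\left(l^{2} + \frac{1 + l}{-18 + l} l\right) + l\right) + l\right) = - 8 \left(\left(\left(l^{2} + \frac{l \left(1 + l\right)}{-18 + l}\right) + l\right) + l\right) = - 8 \left(\left(l + l^{2} + \frac{l \left(1 + l\right)}{-18 + l}\right) + l\right) = - 8 \left(l^{2} + 2 l + \frac{l \left(1 + l\right)}{-18 + l}\right) = - 16 l - 8 l^{2} - \frac{8 l \left(1 + l\right)}{-18 + l}$)
$-7289 - Q{\left(a \right)} = -7289 - 8 \left(-106\right) \frac{1}{-18 - 106} \left(35 - \left(-106\right)^{2} + 15 \left(-106\right)\right) = -7289 - 8 \left(-106\right) \frac{1}{-124} \left(35 - 11236 - 1590\right) = -7289 - 8 \left(-106\right) \left(- \frac{1}{124}\right) \left(35 - 11236 - 1590\right) = -7289 - 8 \left(-106\right) \left(- \frac{1}{124}\right) \left(-12791\right) = -7289 - - \frac{2711692}{31} = -7289 + \frac{2711692}{31} = \frac{2485733}{31}$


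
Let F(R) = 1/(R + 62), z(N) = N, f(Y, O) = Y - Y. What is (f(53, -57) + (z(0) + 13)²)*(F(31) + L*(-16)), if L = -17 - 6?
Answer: 5784025/93 ≈ 62194.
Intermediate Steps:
f(Y, O) = 0
F(R) = 1/(62 + R)
L = -23
(f(53, -57) + (z(0) + 13)²)*(F(31) + L*(-16)) = (0 + (0 + 13)²)*(1/(62 + 31) - 23*(-16)) = (0 + 13²)*(1/93 + 368) = (0 + 169)*(1/93 + 368) = 169*(34225/93) = 5784025/93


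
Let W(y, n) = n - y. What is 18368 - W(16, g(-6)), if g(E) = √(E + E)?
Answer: 18384 - 2*I*√3 ≈ 18384.0 - 3.4641*I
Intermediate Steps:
g(E) = √2*√E (g(E) = √(2*E) = √2*√E)
18368 - W(16, g(-6)) = 18368 - (√2*√(-6) - 1*16) = 18368 - (√2*(I*√6) - 16) = 18368 - (2*I*√3 - 16) = 18368 - (-16 + 2*I*√3) = 18368 + (16 - 2*I*√3) = 18384 - 2*I*√3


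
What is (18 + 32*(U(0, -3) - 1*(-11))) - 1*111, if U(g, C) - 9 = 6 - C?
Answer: 835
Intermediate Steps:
U(g, C) = 15 - C (U(g, C) = 9 + (6 - C) = 15 - C)
(18 + 32*(U(0, -3) - 1*(-11))) - 1*111 = (18 + 32*((15 - 1*(-3)) - 1*(-11))) - 1*111 = (18 + 32*((15 + 3) + 11)) - 111 = (18 + 32*(18 + 11)) - 111 = (18 + 32*29) - 111 = (18 + 928) - 111 = 946 - 111 = 835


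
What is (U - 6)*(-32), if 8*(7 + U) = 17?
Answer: 348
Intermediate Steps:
U = -39/8 (U = -7 + (⅛)*17 = -7 + 17/8 = -39/8 ≈ -4.8750)
(U - 6)*(-32) = (-39/8 - 6)*(-32) = -87/8*(-32) = 348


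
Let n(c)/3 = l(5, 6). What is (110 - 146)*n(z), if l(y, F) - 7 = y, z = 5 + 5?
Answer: -1296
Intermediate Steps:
z = 10
l(y, F) = 7 + y
n(c) = 36 (n(c) = 3*(7 + 5) = 3*12 = 36)
(110 - 146)*n(z) = (110 - 146)*36 = -36*36 = -1296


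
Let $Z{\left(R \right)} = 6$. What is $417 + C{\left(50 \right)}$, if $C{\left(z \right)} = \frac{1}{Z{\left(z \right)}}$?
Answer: $\frac{2503}{6} \approx 417.17$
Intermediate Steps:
$C{\left(z \right)} = \frac{1}{6}$
$417 + C{\left(50 \right)} = 417 + \frac{1}{6} = \frac{2503}{6}$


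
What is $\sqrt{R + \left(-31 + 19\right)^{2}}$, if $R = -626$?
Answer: $i \sqrt{482} \approx 21.954 i$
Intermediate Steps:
$\sqrt{R + \left(-31 + 19\right)^{2}} = \sqrt{-626 + \left(-31 + 19\right)^{2}} = \sqrt{-626 + \left(-12\right)^{2}} = \sqrt{-626 + 144} = \sqrt{-482} = i \sqrt{482}$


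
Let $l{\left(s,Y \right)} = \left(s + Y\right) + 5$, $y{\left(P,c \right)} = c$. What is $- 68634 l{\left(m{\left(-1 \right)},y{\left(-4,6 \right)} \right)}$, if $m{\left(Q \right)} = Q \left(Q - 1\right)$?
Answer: $-892242$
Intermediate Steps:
$m{\left(Q \right)} = Q \left(-1 + Q\right)$
$l{\left(s,Y \right)} = 5 + Y + s$ ($l{\left(s,Y \right)} = \left(Y + s\right) + 5 = 5 + Y + s$)
$- 68634 l{\left(m{\left(-1 \right)},y{\left(-4,6 \right)} \right)} = - 68634 \left(5 + 6 - \left(-1 - 1\right)\right) = - 68634 \left(5 + 6 - -2\right) = - 68634 \left(5 + 6 + 2\right) = \left(-68634\right) 13 = -892242$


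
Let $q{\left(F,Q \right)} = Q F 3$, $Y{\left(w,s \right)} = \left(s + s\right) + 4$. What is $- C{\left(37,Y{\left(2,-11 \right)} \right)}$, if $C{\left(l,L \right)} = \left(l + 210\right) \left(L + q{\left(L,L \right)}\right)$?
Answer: $-235638$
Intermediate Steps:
$Y{\left(w,s \right)} = 4 + 2 s$ ($Y{\left(w,s \right)} = 2 s + 4 = 4 + 2 s$)
$q{\left(F,Q \right)} = 3 F Q$ ($q{\left(F,Q \right)} = F Q 3 = 3 F Q$)
$C{\left(l,L \right)} = \left(210 + l\right) \left(L + 3 L^{2}\right)$ ($C{\left(l,L \right)} = \left(l + 210\right) \left(L + 3 L L\right) = \left(210 + l\right) \left(L + 3 L^{2}\right)$)
$- C{\left(37,Y{\left(2,-11 \right)} \right)} = - \left(4 + 2 \left(-11\right)\right) \left(210 + 37 + 630 \left(4 + 2 \left(-11\right)\right) + 3 \left(4 + 2 \left(-11\right)\right) 37\right) = - \left(4 - 22\right) \left(210 + 37 + 630 \left(4 - 22\right) + 3 \left(4 - 22\right) 37\right) = - \left(-18\right) \left(210 + 37 + 630 \left(-18\right) + 3 \left(-18\right) 37\right) = - \left(-18\right) \left(210 + 37 - 11340 - 1998\right) = - \left(-18\right) \left(-13091\right) = \left(-1\right) 235638 = -235638$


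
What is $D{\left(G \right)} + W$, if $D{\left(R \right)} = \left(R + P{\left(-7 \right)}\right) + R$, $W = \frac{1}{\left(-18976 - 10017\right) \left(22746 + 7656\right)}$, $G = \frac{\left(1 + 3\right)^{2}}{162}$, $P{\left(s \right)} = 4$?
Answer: $\frac{11099680117}{2644335558} \approx 4.1975$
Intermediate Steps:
$G = \frac{8}{81}$ ($G = 4^{2} \cdot \frac{1}{162} = 16 \cdot \frac{1}{162} = \frac{8}{81} \approx 0.098765$)
$W = - \frac{1}{881445186}$ ($W = \frac{1}{\left(-28993\right) 30402} = \frac{1}{-881445186} = - \frac{1}{881445186} \approx -1.1345 \cdot 10^{-9}$)
$D{\left(R \right)} = 4 + 2 R$ ($D{\left(R \right)} = \left(R + 4\right) + R = \left(4 + R\right) + R = 4 + 2 R$)
$D{\left(G \right)} + W = \left(4 + 2 \cdot \frac{8}{81}\right) - \frac{1}{881445186} = \left(4 + \frac{16}{81}\right) - \frac{1}{881445186} = \frac{340}{81} - \frac{1}{881445186} = \frac{11099680117}{2644335558}$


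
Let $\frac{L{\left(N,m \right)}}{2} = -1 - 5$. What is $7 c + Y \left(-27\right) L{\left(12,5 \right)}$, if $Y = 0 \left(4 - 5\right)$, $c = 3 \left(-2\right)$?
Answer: $-42$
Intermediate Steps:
$L{\left(N,m \right)} = -12$ ($L{\left(N,m \right)} = 2 \left(-1 - 5\right) = 2 \left(-6\right) = -12$)
$c = -6$
$Y = 0$ ($Y = 0 \left(-1\right) = 0$)
$7 c + Y \left(-27\right) L{\left(12,5 \right)} = 7 \left(-6\right) + 0 \left(-27\right) \left(-12\right) = -42 + 0 \left(-12\right) = -42 + 0 = -42$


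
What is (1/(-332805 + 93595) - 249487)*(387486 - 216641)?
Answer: -2039198582924799/47842 ≈ -4.2624e+10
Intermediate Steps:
(1/(-332805 + 93595) - 249487)*(387486 - 216641) = (1/(-239210) - 249487)*170845 = (-1/239210 - 249487)*170845 = -59679785271/239210*170845 = -2039198582924799/47842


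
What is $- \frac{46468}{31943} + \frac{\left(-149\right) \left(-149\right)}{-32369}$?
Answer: $- \frac{2213289235}{1033962967} \approx -2.1406$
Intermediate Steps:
$- \frac{46468}{31943} + \frac{\left(-149\right) \left(-149\right)}{-32369} = \left(-46468\right) \frac{1}{31943} + 22201 \left(- \frac{1}{32369}\right) = - \frac{46468}{31943} - \frac{22201}{32369} = - \frac{2213289235}{1033962967}$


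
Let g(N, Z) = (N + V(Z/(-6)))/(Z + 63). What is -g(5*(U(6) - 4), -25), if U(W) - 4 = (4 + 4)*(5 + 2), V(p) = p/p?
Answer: -281/38 ≈ -7.3947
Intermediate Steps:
V(p) = 1
U(W) = 60 (U(W) = 4 + (4 + 4)*(5 + 2) = 4 + 8*7 = 4 + 56 = 60)
g(N, Z) = (1 + N)/(63 + Z) (g(N, Z) = (N + 1)/(Z + 63) = (1 + N)/(63 + Z))
-g(5*(U(6) - 4), -25) = -(1 + 5*(60 - 4))/(63 - 25) = -(1 + 5*56)/38 = -(1 + 280)/38 = -281/38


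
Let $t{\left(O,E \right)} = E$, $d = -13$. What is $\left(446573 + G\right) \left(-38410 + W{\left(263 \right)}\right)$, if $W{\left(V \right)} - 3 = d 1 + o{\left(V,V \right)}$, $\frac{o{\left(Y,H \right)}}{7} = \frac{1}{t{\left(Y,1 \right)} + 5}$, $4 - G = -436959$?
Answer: $-33944422328$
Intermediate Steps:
$G = 436963$ ($G = 4 - -436959 = 4 + 436959 = 436963$)
$o{\left(Y,H \right)} = \frac{7}{6}$ ($o{\left(Y,H \right)} = \frac{7}{1 + 5} = \frac{7}{6}$)
$W{\left(V \right)} = - \frac{53}{6}$ ($W{\left(V \right)} = 3 + \left(\left(-13\right) 1 + \frac{7}{6}\right) = 3 + \left(-13 + \frac{7}{6}\right) = 3 - \frac{71}{6} = - \frac{53}{6}$)
$\left(446573 + G\right) \left(-38410 + W{\left(263 \right)}\right) = \left(446573 + 436963\right) \left(-38410 - \frac{53}{6}\right) = 883536 \left(- \frac{230513}{6}\right) = -33944422328$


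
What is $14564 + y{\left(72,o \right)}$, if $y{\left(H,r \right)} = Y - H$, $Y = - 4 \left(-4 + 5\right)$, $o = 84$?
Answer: $14488$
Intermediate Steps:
$Y = -4$ ($Y = \left(-4\right) 1 = -4$)
$y{\left(H,r \right)} = -4 - H$
$14564 + y{\left(72,o \right)} = 14564 - 76 = 14488$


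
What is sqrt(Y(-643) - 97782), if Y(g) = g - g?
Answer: I*sqrt(97782) ≈ 312.7*I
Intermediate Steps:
Y(g) = 0
sqrt(Y(-643) - 97782) = sqrt(0 - 97782) = sqrt(-97782) = I*sqrt(97782)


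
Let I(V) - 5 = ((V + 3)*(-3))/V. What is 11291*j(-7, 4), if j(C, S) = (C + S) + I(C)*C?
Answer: -293566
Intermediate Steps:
I(V) = 5 + (-9 - 3*V)/V (I(V) = 5 + ((V + 3)*(-3))/V = 5 + ((3 + V)*(-3))/V = 5 + (-9 - 3*V)/V)
j(C, S) = C + S + C*(2 - 9/C) (j(C, S) = (C + S) + (2 - 9/C)*C = (C + S) + C*(2 - 9/C) = C + S + C*(2 - 9/C))
11291*j(-7, 4) = 11291*(-9 + 4 + 3*(-7)) = 11291*(-9 + 4 - 21) = 11291*(-26) = -293566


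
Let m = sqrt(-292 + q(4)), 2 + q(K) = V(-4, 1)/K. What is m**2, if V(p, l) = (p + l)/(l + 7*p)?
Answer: -10583/36 ≈ -293.97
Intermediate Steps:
V(p, l) = (l + p)/(l + 7*p)
q(K) = -2 + 1/(9*K) (q(K) = -2 + ((1 - 4)/(1 + 7*(-4)))/K = -2 + (-3/(1 - 28))/K = -2 + (-3/(-27))/K = -2 + (-1/27*(-3))/K = -2 + 1/(9*K))
m = I*sqrt(10583)/6 (m = sqrt(-292 + (-2 + (1/9)/4)) = sqrt(-292 + (-2 + (1/9)*(1/4))) = sqrt(-292 + (-2 + 1/36)) = sqrt(-292 - 71/36) = sqrt(-10583/36) = I*sqrt(10583)/6 ≈ 17.146*I)
m**2 = (I*sqrt(10583)/6)**2 = -10583/36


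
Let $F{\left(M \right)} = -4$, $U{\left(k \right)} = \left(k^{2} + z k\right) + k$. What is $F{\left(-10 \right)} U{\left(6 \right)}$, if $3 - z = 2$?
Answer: $-192$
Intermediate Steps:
$z = 1$ ($z = 3 - 2 = 1$)
$U{\left(k \right)} = k^{2} + 2 k$ ($U{\left(k \right)} = \left(k^{2} + 1 k\right) + k = \left(k^{2} + k\right) + k = \left(k + k^{2}\right) + k = k^{2} + 2 k$)
$F{\left(-10 \right)} U{\left(6 \right)} = - 4 \cdot 6 \left(2 + 6\right) = - 4 \cdot 6 \cdot 8 = \left(-4\right) 48 = -192$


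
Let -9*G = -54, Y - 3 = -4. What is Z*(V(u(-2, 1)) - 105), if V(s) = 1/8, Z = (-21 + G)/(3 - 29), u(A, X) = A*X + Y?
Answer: -12585/208 ≈ -60.505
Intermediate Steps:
Y = -1 (Y = 3 - 4 = -1)
G = 6 (G = -⅑*(-54) = 6)
u(A, X) = -1 + A*X (u(A, X) = A*X - 1 = -1 + A*X)
Z = 15/26 (Z = (-21 + 6)/(3 - 29) = -15/(-26) = -15*(-1/26) = 15/26 ≈ 0.57692)
V(s) = ⅛
Z*(V(u(-2, 1)) - 105) = 15*(⅛ - 105)/26 = (15/26)*(-839/8) = -12585/208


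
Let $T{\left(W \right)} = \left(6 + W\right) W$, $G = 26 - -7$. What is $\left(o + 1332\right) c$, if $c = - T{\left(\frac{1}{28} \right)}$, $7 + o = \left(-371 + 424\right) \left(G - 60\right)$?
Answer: $\frac{8957}{392} \approx 22.849$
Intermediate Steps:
$G = 33$ ($G = 26 + 7 = 33$)
$T{\left(W \right)} = W \left(6 + W\right)$
$o = -1438$ ($o = -7 + \left(-371 + 424\right) \left(33 - 60\right) = -7 + 53 \left(-27\right) = -7 - 1431 = -1438$)
$c = - \frac{169}{784}$ ($c = - \frac{6 + \frac{1}{28}}{28} = - \frac{169}{28 \cdot 28} = \left(-1\right) \frac{169}{784} = - \frac{169}{784} \approx -0.21556$)
$\left(o + 1332\right) c = \left(-1438 + 1332\right) \left(- \frac{169}{784}\right) = \left(-106\right) \left(- \frac{169}{784}\right) = \frac{8957}{392}$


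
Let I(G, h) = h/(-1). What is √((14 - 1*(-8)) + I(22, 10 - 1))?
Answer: √13 ≈ 3.6056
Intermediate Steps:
I(G, h) = -h (I(G, h) = h*(-1) = -h)
√((14 - 1*(-8)) + I(22, 10 - 1)) = √((14 - 1*(-8)) - (10 - 1)) = √((14 + 8) - 1*9) = √(22 - 9) = √13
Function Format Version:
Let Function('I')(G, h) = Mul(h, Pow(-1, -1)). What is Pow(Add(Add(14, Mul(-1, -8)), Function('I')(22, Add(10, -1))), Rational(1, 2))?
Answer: Pow(13, Rational(1, 2)) ≈ 3.6056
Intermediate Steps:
Function('I')(G, h) = Mul(-1, h) (Function('I')(G, h) = Mul(h, -1) = Mul(-1, h))
Pow(Add(Add(14, Mul(-1, -8)), Function('I')(22, Add(10, -1))), Rational(1, 2)) = Pow(Add(Add(14, Mul(-1, -8)), Mul(-1, Add(10, -1))), Rational(1, 2)) = Pow(Add(Add(14, 8), Mul(-1, 9)), Rational(1, 2)) = Pow(Add(22, -9), Rational(1, 2)) = Pow(13, Rational(1, 2))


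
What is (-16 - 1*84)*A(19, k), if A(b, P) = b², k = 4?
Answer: -36100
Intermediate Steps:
(-16 - 1*84)*A(19, k) = (-16 - 1*84)*19² = (-16 - 84)*361 = -100*361 = -36100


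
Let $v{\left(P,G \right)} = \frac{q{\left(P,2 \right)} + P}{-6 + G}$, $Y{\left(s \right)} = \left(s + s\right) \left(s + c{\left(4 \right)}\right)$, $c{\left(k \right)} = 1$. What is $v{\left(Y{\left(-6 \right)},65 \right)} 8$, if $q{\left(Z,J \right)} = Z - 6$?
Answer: $\frac{912}{59} \approx 15.458$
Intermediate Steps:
$q{\left(Z,J \right)} = -6 + Z$
$Y{\left(s \right)} = 2 s \left(1 + s\right)$ ($Y{\left(s \right)} = \left(s + s\right) \left(s + 1\right) = 2 s \left(1 + s\right)$)
$v{\left(P,G \right)} = \frac{-6 + 2 P}{-6 + G}$ ($v{\left(P,G \right)} = \frac{\left(-6 + P\right) + P}{-6 + G} = \frac{-6 + 2 P}{-6 + G}$)
$v{\left(Y{\left(-6 \right)},65 \right)} 8 = \frac{2 \left(-3 + 2 \left(-6\right) \left(1 - 6\right)\right)}{-6 + 65} \cdot 8 = \frac{2 \left(-3 + 2 \left(-6\right) \left(-5\right)\right)}{59} \cdot 8 = 2 \cdot \frac{1}{59} \left(-3 + 60\right) 8 = 2 \cdot \frac{1}{59} \cdot 57 \cdot 8 = \frac{114}{59} \cdot 8 = \frac{912}{59}$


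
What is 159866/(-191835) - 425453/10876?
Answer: -11907925553/298056780 ≈ -39.952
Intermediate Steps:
159866/(-191835) - 425453/10876 = 159866*(-1/191835) - 425453*1/10876 = -22838/27405 - 425453/10876 = -11907925553/298056780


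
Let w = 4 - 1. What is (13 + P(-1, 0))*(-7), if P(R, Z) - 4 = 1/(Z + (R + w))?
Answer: -245/2 ≈ -122.50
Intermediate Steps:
w = 3
P(R, Z) = 4 + 1/(3 + R + Z) (P(R, Z) = 4 + 1/(Z + (R + 3)) = 4 + 1/(Z + (3 + R)) = 4 + 1/(3 + R + Z))
(13 + P(-1, 0))*(-7) = (13 + (13 + 4*(-1) + 4*0)/(3 - 1 + 0))*(-7) = (13 + (13 - 4 + 0)/2)*(-7) = (13 + (½)*9)*(-7) = (13 + 9/2)*(-7) = (35/2)*(-7) = -245/2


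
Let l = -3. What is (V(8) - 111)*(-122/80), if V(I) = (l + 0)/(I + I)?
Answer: 108519/640 ≈ 169.56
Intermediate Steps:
V(I) = -3/(2*I) (V(I) = (-3 + 0)/(I + I) = -3*1/(2*I) = -3/(2*I))
(V(8) - 111)*(-122/80) = (-3/2/8 - 111)*(-122/80) = (-3/2*⅛ - 111)*(-122*1/80) = (-3/16 - 111)*(-61/40) = -1779/16*(-61/40) = 108519/640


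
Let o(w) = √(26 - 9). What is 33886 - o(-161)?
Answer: 33886 - √17 ≈ 33882.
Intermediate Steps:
o(w) = √17
33886 - o(-161) = 33886 - √17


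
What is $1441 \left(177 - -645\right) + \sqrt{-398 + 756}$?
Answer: $1184502 + \sqrt{358} \approx 1.1845 \cdot 10^{6}$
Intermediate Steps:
$1441 \left(177 - -645\right) + \sqrt{-398 + 756} = 1441 \left(177 + 645\right) + \sqrt{358} = 1441 \cdot 822 + \sqrt{358} = 1184502 + \sqrt{358}$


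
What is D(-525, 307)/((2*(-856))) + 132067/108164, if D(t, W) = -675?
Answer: 74777351/46294192 ≈ 1.6153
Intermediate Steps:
D(-525, 307)/((2*(-856))) + 132067/108164 = -675/(2*(-856)) + 132067/108164 = -675/(-1712) + 132067*(1/108164) = -675*(-1/1712) + 132067/108164 = 675/1712 + 132067/108164 = 74777351/46294192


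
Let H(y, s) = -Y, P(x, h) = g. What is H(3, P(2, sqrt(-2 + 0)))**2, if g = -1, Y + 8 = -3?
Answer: 121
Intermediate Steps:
Y = -11 (Y = -8 - 3 = -11)
P(x, h) = -1
H(y, s) = 11 (H(y, s) = -1*(-11) = 11)
H(3, P(2, sqrt(-2 + 0)))**2 = 11**2 = 121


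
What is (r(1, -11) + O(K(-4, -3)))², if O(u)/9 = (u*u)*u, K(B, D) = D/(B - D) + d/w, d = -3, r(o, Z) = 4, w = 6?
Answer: 1338649/64 ≈ 20916.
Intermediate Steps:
K(B, D) = -½ + D/(B - D) (K(B, D) = D/(B - D) - 3/6 = D/(B - D) - 3*⅙ = D/(B - D) - ½ = -½ + D/(B - D))
O(u) = 9*u³ (O(u) = 9*((u*u)*u) = 9*(u²*u) = 9*u³)
(r(1, -11) + O(K(-4, -3)))² = (4 + 9*((-1*(-4) + 3*(-3))/(2*(-4 - 1*(-3))))³)² = (4 + 9*((4 - 9)/(2*(-4 + 3)))³)² = (4 + 9*((½)*(-5)/(-1))³)² = (4 + 9*((½)*(-1)*(-5))³)² = (4 + 9*(5/2)³)² = (4 + 9*(125/8))² = (4 + 1125/8)² = (1157/8)² = 1338649/64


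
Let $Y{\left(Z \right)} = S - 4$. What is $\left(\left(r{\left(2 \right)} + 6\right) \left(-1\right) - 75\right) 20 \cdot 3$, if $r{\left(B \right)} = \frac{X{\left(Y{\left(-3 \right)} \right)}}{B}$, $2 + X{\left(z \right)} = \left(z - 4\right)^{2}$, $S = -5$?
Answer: $-9870$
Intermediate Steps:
$Y{\left(Z \right)} = -9$ ($Y{\left(Z \right)} = -5 - 4 = -9$)
$X{\left(z \right)} = -2 + \left(-4 + z\right)^{2}$ ($X{\left(z \right)} = -2 + \left(z - 4\right)^{2} = -2 + \left(-4 + z\right)^{2}$)
$r{\left(B \right)} = \frac{167}{B}$ ($r{\left(B \right)} = \frac{-2 + \left(-4 - 9\right)^{2}}{B} = \frac{-2 + \left(-13\right)^{2}}{B} = \frac{-2 + 169}{B} = \frac{167}{B}$)
$\left(\left(r{\left(2 \right)} + 6\right) \left(-1\right) - 75\right) 20 \cdot 3 = \left(\left(\frac{167}{2} + 6\right) \left(-1\right) - 75\right) 20 \cdot 3 = \left(\left(167 \cdot \frac{1}{2} + 6\right) \left(-1\right) - 75\right) 60 = \left(\left(\frac{167}{2} + 6\right) \left(-1\right) - 75\right) 60 = \left(\frac{179}{2} \left(-1\right) - 75\right) 60 = \left(- \frac{179}{2} - 75\right) 60 = \left(- \frac{329}{2}\right) 60 = -9870$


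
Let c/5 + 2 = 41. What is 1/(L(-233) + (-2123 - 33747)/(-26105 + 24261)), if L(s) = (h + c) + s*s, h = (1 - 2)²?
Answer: 922/50253105 ≈ 1.8347e-5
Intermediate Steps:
c = 195 (c = -10 + 5*41 = -10 + 205 = 195)
h = 1 (h = (-1)² = 1)
L(s) = 196 + s² (L(s) = (1 + 195) + s*s = 196 + s²)
1/(L(-233) + (-2123 - 33747)/(-26105 + 24261)) = 1/((196 + (-233)²) + (-2123 - 33747)/(-26105 + 24261)) = 1/((196 + 54289) - 35870/(-1844)) = 1/(54485 - 35870*(-1/1844)) = 1/(54485 + 17935/922) = 1/(50253105/922) = 922/50253105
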